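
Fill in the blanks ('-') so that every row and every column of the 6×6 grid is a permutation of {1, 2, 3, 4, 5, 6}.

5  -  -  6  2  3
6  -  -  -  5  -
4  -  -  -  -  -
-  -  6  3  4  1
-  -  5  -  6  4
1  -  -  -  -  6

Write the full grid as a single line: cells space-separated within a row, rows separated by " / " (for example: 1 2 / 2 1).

At row 2, column 6: row 2 has {5,6}; column 6 has {1,3,4,6}; that leaves 2.
At row 3, column 6: row 3 has {4}; column 6 has {1,2,3,4,6}; that leaves 5.
At row 4, column 1: row 4 has {1,3,4,6}; column 1 has {1,4,5,6}; that leaves 2.
At row 4, column 2: row 4 has {1,2,3,4,6}; column 2 is empty so far; that leaves 5.
At row 5, column 1: row 5 has {4,5,6}; column 1 has {1,2,4,5,6}; that leaves 3.
At row 6, column 5: row 6 has {1,6}; column 5 has {2,4,5,6}; that leaves 3.
At row 3, column 5: row 3 has {4,5}; column 5 has {2,3,4,5,6}; that leaves 1.
At row 3, column 4: row 3 has {1,4,5}; column 4 has {3,6}; that leaves 2.
At row 5, column 4: row 5 has {3,4,5,6}; column 4 has {2,3,6}; that leaves 1.
At row 2, column 4: row 2 has {2,5,6}; column 4 has {1,2,3,6}; that leaves 4.
At row 3, column 3: row 3 has {1,2,4,5}; column 3 has {5,6}; that leaves 3.
At row 5, column 2: row 5 has {1,3,4,5,6}; column 2 has {5}; that leaves 2.
At row 6, column 2: row 6 has {1,3,6}; column 2 has {2,5}; that leaves 4.
At row 6, column 3: row 6 has {1,3,4,6}; column 3 has {3,5,6}; that leaves 2.
At row 6, column 4: row 6 has {1,2,3,4,6}; column 4 has {1,2,3,4,6}; that leaves 5.
At row 1, column 2: row 1 has {2,3,5,6}; column 2 has {2,4,5}; that leaves 1.
At row 1, column 3: row 1 has {1,2,3,5,6}; column 3 has {2,3,5,6}; that leaves 4.
At row 2, column 2: row 2 has {2,4,5,6}; column 2 has {1,2,4,5}; that leaves 3.
At row 2, column 3: row 2 has {2,3,4,5,6}; column 3 has {2,3,4,5,6}; that leaves 1.
At row 3, column 2: row 3 has {1,2,3,4,5}; column 2 has {1,2,3,4,5}; that leaves 6.

5 1 4 6 2 3 / 6 3 1 4 5 2 / 4 6 3 2 1 5 / 2 5 6 3 4 1 / 3 2 5 1 6 4 / 1 4 2 5 3 6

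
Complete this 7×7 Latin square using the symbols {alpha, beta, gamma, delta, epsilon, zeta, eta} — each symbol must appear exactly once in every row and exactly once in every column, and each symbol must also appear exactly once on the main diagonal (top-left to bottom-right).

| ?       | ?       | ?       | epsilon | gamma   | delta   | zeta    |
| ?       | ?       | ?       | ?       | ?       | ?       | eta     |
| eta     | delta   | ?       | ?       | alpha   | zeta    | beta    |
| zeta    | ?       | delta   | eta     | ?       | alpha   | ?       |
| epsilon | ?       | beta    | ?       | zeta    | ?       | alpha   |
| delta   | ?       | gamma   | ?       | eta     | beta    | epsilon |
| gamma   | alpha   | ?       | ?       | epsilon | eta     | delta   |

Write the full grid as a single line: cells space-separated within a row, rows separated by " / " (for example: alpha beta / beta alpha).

alpha beta eta epsilon gamma delta zeta / beta gamma alpha zeta delta epsilon eta / eta delta epsilon gamma alpha zeta beta / zeta epsilon delta eta beta alpha gamma / epsilon eta beta delta zeta gamma alpha / delta zeta gamma alpha eta beta epsilon / gamma alpha zeta beta epsilon eta delta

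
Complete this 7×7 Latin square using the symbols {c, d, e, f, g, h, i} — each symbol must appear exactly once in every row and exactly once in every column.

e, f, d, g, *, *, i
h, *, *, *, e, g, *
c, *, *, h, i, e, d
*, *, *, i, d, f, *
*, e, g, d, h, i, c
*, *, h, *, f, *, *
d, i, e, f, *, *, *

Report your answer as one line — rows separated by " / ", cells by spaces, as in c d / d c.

Cell (r1,c5): row 1 has {d,e,f,g,i}; column 5 has {d,e,f,h,i} → c.
Cell (r1,c6): row 1 has {c,d,e,f,g,i}; column 6 has {e,f,g,i} → h.
Cell (r2,c4): row 2 has {e,g,h}; column 4 has {d,f,g,h,i} → c.
Cell (r2,c7): row 2 has {c,e,g,h}; column 7 has {c,d,i} → f.
Cell (r3,c2): row 3 has {c,d,e,h,i}; column 2 has {e,f,i} → g.
Cell (r3,c3): row 3 has {c,d,e,g,h,i}; column 3 has {d,e,g,h} → f.
Cell (r4,c1): row 4 has {d,f,i}; column 1 has {c,d,e,h} → g.
Cell (r4,c3): row 4 has {d,f,g,i}; column 3 has {d,e,f,g,h} → c.
Cell (r5,c1): row 5 has {c,d,e,g,h,i}; column 1 has {c,d,e,g,h} → f.
Cell (r6,c1): row 6 has {f,h}; column 1 has {c,d,e,f,g,h} → i.
Cell (r6,c4): row 6 has {f,h,i}; column 4 has {c,d,f,g,h,i} → e.
Cell (r6,c7): row 6 has {e,f,h,i}; column 7 has {c,d,f,i} → g.
Cell (r7,c5): row 7 has {d,e,f,i}; column 5 has {c,d,e,f,h,i} → g.
Cell (r7,c6): row 7 has {d,e,f,g,i}; column 6 has {e,f,g,h,i} → c.
Cell (r7,c7): row 7 has {c,d,e,f,g,i}; column 7 has {c,d,f,g,i} → h.
Cell (r2,c2): row 2 has {c,e,f,g,h}; column 2 has {e,f,g,i} → d.
Cell (r2,c3): row 2 has {c,d,e,f,g,h}; column 3 has {c,d,e,f,g,h} → i.
Cell (r4,c2): row 4 has {c,d,f,g,i}; column 2 has {d,e,f,g,i} → h.
Cell (r4,c7): row 4 has {c,d,f,g,h,i}; column 7 has {c,d,f,g,h,i} → e.
Cell (r6,c2): row 6 has {e,f,g,h,i}; column 2 has {d,e,f,g,h,i} → c.
Cell (r6,c6): row 6 has {c,e,f,g,h,i}; column 6 has {c,e,f,g,h,i} → d.

e f d g c h i / h d i c e g f / c g f h i e d / g h c i d f e / f e g d h i c / i c h e f d g / d i e f g c h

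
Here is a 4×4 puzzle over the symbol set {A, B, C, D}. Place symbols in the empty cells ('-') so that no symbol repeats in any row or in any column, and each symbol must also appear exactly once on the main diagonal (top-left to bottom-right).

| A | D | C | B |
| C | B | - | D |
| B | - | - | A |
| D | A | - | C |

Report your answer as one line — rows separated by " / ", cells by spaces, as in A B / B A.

A D C B / C B A D / B C D A / D A B C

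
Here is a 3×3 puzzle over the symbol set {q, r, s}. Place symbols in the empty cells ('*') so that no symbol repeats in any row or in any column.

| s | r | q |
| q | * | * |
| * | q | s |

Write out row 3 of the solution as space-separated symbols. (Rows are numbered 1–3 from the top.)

r q s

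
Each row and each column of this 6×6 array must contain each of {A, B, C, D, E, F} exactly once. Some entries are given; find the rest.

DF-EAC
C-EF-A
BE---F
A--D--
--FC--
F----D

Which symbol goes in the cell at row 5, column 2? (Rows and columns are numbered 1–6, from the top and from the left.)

A

(r1,c3) = B
(r3,c4) = A
(r4,c3) = C
(r5,c1) = E
(r5,c6) = B
(r6,c3) = A
(r6,c4) = B
(r3,c3) = D
(r3,c5) = C
(r4,c2) = B
(r4,c6) = E
(r5,c5) = D
(r6,c2) = C
(r6,c5) = E
(r2,c2) = D
(r2,c5) = B
(r4,c5) = F
(r5,c2) = A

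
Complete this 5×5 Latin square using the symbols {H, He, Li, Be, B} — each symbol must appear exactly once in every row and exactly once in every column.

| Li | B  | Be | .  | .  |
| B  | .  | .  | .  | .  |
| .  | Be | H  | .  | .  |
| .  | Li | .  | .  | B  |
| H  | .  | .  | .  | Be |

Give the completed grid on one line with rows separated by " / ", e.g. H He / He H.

Li B Be He H / B H Li Be He / He Be H B Li / Be Li He H B / H He B Li Be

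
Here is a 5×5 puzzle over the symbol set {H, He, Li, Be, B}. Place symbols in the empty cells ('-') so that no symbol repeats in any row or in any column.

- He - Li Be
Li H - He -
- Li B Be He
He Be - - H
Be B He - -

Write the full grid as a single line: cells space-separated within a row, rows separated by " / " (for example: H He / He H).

B He H Li Be / Li H Be He B / H Li B Be He / He Be Li B H / Be B He H Li

(r1,c3) = H
(r2,c3) = Be
(r2,c5) = B
(r3,c1) = H
(r4,c3) = Li
(r4,c4) = B
(r5,c4) = H
(r5,c5) = Li
(r1,c1) = B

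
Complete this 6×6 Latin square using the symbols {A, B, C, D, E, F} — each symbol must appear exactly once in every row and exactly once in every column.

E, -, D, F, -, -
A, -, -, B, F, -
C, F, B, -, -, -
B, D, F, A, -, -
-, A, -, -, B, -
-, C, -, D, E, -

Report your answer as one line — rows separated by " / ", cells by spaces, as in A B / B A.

Cell (r1,c2): row 1 has {D,E,F}; column 2 has {A,C,D,F} → B.
Cell (r2,c2): row 2 has {A,B,F}; column 2 has {A,B,C,D,F} → E.
Cell (r2,c3): row 2 has {A,B,E,F}; column 3 has {B,D,F} → C.
Cell (r2,c6): row 2 has {A,B,C,E,F}; column 6 is empty so far → D.
Cell (r3,c4): row 3 has {B,C,F}; column 4 has {A,B,D,F} → E.
Cell (r3,c6): row 3 has {B,C,E,F}; column 6 has {D} → A.
Cell (r4,c5): row 4 has {A,B,D,F}; column 5 has {B,E,F} → C.
Cell (r4,c6): row 4 has {A,B,C,D,F}; column 6 has {A,D} → E.
Cell (r5,c3): row 5 has {A,B}; column 3 has {B,C,D,F} → E.
Cell (r5,c4): row 5 has {A,B,E}; column 4 has {A,B,D,E,F} → C.
Cell (r5,c6): row 5 has {A,B,C,E}; column 6 has {A,D,E} → F.
Cell (r6,c1): row 6 has {C,D,E}; column 1 has {A,B,C,E} → F.
Cell (r6,c3): row 6 has {C,D,E,F}; column 3 has {B,C,D,E,F} → A.
Cell (r6,c6): row 6 has {A,C,D,E,F}; column 6 has {A,D,E,F} → B.
Cell (r1,c5): row 1 has {B,D,E,F}; column 5 has {B,C,E,F} → A.
Cell (r1,c6): row 1 has {A,B,D,E,F}; column 6 has {A,B,D,E,F} → C.
Cell (r3,c5): row 3 has {A,B,C,E,F}; column 5 has {A,B,C,E,F} → D.
Cell (r5,c1): row 5 has {A,B,C,E,F}; column 1 has {A,B,C,E,F} → D.

E B D F A C / A E C B F D / C F B E D A / B D F A C E / D A E C B F / F C A D E B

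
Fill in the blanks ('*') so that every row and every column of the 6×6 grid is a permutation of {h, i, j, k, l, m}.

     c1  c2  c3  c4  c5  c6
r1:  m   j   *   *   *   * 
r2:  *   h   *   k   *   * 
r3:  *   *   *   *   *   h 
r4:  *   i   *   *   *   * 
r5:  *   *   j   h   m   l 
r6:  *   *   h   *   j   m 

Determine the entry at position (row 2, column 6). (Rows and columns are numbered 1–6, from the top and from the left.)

i

row 5 has {h,j,l,m}; column 2 has {h,i,j} — only k is left for (r5,c2).
row 6 has {h,j,m}; column 2 has {h,i,j,k} — only l is left for (r6,c2).
row 6 has {h,j,l,m}; column 4 has {h,k} — only i is left for (r6,c4).
row 1 has {j,m}; column 4 has {h,i,k} — only l is left for (r1,c4).
row 3 has {h}; column 2 has {h,i,j,k,l} — only m is left for (r3,c2).
row 3 has {h,m}; column 4 has {h,i,k,l} — only j is left for (r3,c4).
row 4 has {i}; column 4 has {h,i,j,k,l} — only m is left for (r4,c4).
row 5 has {h,j,k,l,m}; column 1 has {m} — only i is left for (r5,c1).
row 6 has {h,i,j,l,m}; column 1 has {i,m} — only k is left for (r6,c1).
row 3 has {h,j,m}; column 1 has {i,k,m} — only l is left for (r3,c1).
row 2 has {h,k}; column 1 has {i,k,l,m} — only j is left for (r2,c1).
row 2 has {h,j,k}; column 6 has {h,l,m} — only i is left for (r2,c6).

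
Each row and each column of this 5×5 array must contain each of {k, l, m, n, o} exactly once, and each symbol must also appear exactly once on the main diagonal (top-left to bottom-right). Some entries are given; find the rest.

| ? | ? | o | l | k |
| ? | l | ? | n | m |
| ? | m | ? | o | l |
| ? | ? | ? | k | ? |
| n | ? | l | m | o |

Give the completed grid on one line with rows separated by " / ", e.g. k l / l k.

(r1,c1) = m
(r1,c2) = n
(r2,c3) = k
(r3,c1) = k
(r3,c3) = n
(r4,c2) = o
(r4,c3) = m
(r4,c5) = n
(r5,c2) = k
(r2,c1) = o
(r4,c1) = l

m n o l k / o l k n m / k m n o l / l o m k n / n k l m o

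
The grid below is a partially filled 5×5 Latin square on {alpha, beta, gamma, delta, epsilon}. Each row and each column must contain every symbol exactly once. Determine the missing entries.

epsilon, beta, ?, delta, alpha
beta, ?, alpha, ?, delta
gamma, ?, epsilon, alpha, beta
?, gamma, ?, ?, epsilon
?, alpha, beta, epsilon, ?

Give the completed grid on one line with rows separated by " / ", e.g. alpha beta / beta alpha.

epsilon beta gamma delta alpha / beta epsilon alpha gamma delta / gamma delta epsilon alpha beta / alpha gamma delta beta epsilon / delta alpha beta epsilon gamma

At row 1, column 3: row 1 has {alpha,beta,delta,epsilon}; column 3 has {alpha,beta,epsilon}; that leaves gamma.
At row 2, column 2: row 2 has {alpha,beta,delta}; column 2 has {alpha,beta,gamma}; that leaves epsilon.
At row 2, column 4: row 2 has {alpha,beta,delta,epsilon}; column 4 has {alpha,delta,epsilon}; that leaves gamma.
At row 3, column 2: row 3 has {alpha,beta,gamma,epsilon}; column 2 has {alpha,beta,gamma,epsilon}; that leaves delta.
At row 4, column 3: row 4 has {gamma,epsilon}; column 3 has {alpha,beta,gamma,epsilon}; that leaves delta.
At row 4, column 4: row 4 has {gamma,delta,epsilon}; column 4 has {alpha,gamma,delta,epsilon}; that leaves beta.
At row 5, column 1: row 5 has {alpha,beta,epsilon}; column 1 has {beta,gamma,epsilon}; that leaves delta.
At row 5, column 5: row 5 has {alpha,beta,delta,epsilon}; column 5 has {alpha,beta,delta,epsilon}; that leaves gamma.
At row 4, column 1: row 4 has {beta,gamma,delta,epsilon}; column 1 has {beta,gamma,delta,epsilon}; that leaves alpha.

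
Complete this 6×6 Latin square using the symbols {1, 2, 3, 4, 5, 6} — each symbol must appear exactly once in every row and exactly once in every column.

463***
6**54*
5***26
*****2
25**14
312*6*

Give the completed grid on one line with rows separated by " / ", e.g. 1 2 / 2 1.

4 6 3 2 5 1 / 6 2 1 5 4 3 / 5 3 4 1 2 6 / 1 4 5 6 3 2 / 2 5 6 3 1 4 / 3 1 2 4 6 5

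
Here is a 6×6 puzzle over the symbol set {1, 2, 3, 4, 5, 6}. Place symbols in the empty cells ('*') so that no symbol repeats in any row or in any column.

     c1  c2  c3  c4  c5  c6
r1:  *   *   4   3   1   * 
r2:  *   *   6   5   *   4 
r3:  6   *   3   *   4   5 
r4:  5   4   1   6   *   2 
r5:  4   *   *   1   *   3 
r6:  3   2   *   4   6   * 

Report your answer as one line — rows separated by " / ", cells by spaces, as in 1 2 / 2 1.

2 5 4 3 1 6 / 1 3 6 5 2 4 / 6 1 3 2 4 5 / 5 4 1 6 3 2 / 4 6 2 1 5 3 / 3 2 5 4 6 1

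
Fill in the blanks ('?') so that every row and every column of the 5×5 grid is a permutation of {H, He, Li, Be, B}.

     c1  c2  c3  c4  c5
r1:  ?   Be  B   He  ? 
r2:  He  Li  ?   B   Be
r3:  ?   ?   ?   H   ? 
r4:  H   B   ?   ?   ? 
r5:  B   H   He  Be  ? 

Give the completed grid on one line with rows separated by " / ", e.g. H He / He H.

(r1,c1) = Li
(r1,c5) = H
(r2,c3) = H
(r3,c1) = Be
(r3,c2) = He
(r3,c3) = Li
(r3,c5) = B
(r4,c3) = Be
(r4,c4) = Li
(r4,c5) = He
(r5,c5) = Li

Li Be B He H / He Li H B Be / Be He Li H B / H B Be Li He / B H He Be Li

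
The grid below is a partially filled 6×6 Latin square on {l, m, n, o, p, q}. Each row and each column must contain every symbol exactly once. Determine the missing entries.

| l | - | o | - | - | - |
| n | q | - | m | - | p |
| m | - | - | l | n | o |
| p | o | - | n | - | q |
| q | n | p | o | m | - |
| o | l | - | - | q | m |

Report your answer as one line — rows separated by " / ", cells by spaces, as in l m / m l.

l m o q p n / n q l m o p / m p q l n o / p o m n l q / q n p o m l / o l n p q m

Cell (r1,c5): row 1 has {l,o}; column 5 has {m,n,q} → p.
Cell (r1,c6): row 1 has {l,o,p}; column 6 has {m,o,p,q} → n.
Cell (r2,c3): row 2 has {m,n,p,q}; column 3 has {o,p} → l.
Cell (r2,c5): row 2 has {l,m,n,p,q}; column 5 has {m,n,p,q} → o.
Cell (r3,c2): row 3 has {l,m,n,o}; column 2 has {l,n,o,q} → p.
Cell (r3,c3): row 3 has {l,m,n,o,p}; column 3 has {l,o,p} → q.
Cell (r4,c3): row 4 has {n,o,p,q}; column 3 has {l,o,p,q} → m.
Cell (r4,c5): row 4 has {m,n,o,p,q}; column 5 has {m,n,o,p,q} → l.
Cell (r5,c6): row 5 has {m,n,o,p,q}; column 6 has {m,n,o,p,q} → l.
Cell (r6,c3): row 6 has {l,m,o,q}; column 3 has {l,m,o,p,q} → n.
Cell (r6,c4): row 6 has {l,m,n,o,q}; column 4 has {l,m,n,o} → p.
Cell (r1,c2): row 1 has {l,n,o,p}; column 2 has {l,n,o,p,q} → m.
Cell (r1,c4): row 1 has {l,m,n,o,p}; column 4 has {l,m,n,o,p} → q.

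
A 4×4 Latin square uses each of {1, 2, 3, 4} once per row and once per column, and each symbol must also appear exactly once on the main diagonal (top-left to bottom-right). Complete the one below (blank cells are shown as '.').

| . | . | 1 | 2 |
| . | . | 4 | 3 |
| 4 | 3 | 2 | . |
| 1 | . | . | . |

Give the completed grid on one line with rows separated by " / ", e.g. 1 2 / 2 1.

3 4 1 2 / 2 1 4 3 / 4 3 2 1 / 1 2 3 4

(r1,c1) = 3
(r1,c2) = 4
(r2,c1) = 2
(r2,c2) = 1
(r3,c4) = 1
(r4,c2) = 2
(r4,c3) = 3
(r4,c4) = 4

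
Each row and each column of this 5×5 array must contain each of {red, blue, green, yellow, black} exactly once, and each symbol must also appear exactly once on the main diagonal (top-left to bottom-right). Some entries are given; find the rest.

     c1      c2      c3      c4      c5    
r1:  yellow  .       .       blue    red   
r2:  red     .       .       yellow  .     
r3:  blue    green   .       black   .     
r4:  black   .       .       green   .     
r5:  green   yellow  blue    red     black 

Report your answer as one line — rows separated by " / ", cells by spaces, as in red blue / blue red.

yellow black green blue red / red blue black yellow green / blue green red black yellow / black red yellow green blue / green yellow blue red black

(r1,c2) = black
(r1,c3) = green
(r2,c2) = blue
(r2,c3) = black
(r2,c5) = green
(r3,c3) = red
(r3,c5) = yellow
(r4,c2) = red
(r4,c3) = yellow
(r4,c5) = blue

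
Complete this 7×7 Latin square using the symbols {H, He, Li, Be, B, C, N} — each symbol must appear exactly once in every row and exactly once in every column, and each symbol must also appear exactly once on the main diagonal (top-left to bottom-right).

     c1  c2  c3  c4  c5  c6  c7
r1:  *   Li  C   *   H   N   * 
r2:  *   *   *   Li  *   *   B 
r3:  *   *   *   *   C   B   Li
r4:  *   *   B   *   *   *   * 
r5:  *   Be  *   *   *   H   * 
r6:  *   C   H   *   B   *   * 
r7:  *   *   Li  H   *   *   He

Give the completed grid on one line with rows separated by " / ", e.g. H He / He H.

(r1,c7) = Be
(r6,c7) = N
(r1,c1) = B
(r1,c4) = He
(r5,c7) = C
(r6,c4) = Be
(r6,c6) = Li
(r3,c4) = N
(r4,c4) = C
(r4,c7) = H
(r5,c4) = B
(r5,c5) = N
(r6,c1) = He
(r7,c5) = Be
(r7,c6) = C
(r2,c2) = H
(r2,c5) = He
(r2,c6) = Be
(r3,c2) = He
(r3,c3) = Be
(r4,c2) = N
(r4,c5) = Li
(r4,c6) = He
(r5,c1) = Li
(r5,c3) = He
(r7,c1) = N
(r7,c2) = B
(r2,c1) = C
(r2,c3) = N
(r3,c1) = H
(r4,c1) = Be

B Li C He H N Be / C H N Li He Be B / H He Be N C B Li / Be N B C Li He H / Li Be He B N H C / He C H Be B Li N / N B Li H Be C He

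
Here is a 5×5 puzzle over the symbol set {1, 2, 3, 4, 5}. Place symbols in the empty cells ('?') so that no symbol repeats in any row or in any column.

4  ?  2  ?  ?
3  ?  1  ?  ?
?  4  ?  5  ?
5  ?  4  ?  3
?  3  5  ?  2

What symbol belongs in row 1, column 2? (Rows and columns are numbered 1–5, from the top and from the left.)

1

At row 3, column 3: row 3 has {4,5}; column 3 has {1,2,4,5}; that leaves 3.
At row 3, column 5: row 3 has {3,4,5}; column 5 has {2,3}; that leaves 1.
At row 5, column 1: row 5 has {2,3,5}; column 1 has {3,4,5}; that leaves 1.
At row 5, column 4: row 5 has {1,2,3,5}; column 4 has {5}; that leaves 4.
At row 1, column 5: row 1 has {2,4}; column 5 has {1,2,3}; that leaves 5.
At row 2, column 4: row 2 has {1,3}; column 4 has {4,5}; that leaves 2.
At row 2, column 5: row 2 has {1,2,3}; column 5 has {1,2,3,5}; that leaves 4.
At row 3, column 1: row 3 has {1,3,4,5}; column 1 has {1,3,4,5}; that leaves 2.
At row 4, column 4: row 4 has {3,4,5}; column 4 has {2,4,5}; that leaves 1.
At row 1, column 2: row 1 has {2,4,5}; column 2 has {3,4}; that leaves 1.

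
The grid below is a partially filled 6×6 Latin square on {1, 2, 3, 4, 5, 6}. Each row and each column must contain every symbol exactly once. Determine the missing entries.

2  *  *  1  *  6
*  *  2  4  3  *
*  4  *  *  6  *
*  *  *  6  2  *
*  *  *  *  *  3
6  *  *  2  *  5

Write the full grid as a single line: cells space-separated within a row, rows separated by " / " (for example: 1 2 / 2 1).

2 3 4 1 5 6 / 5 6 2 4 3 1 / 1 4 5 3 6 2 / 3 5 1 6 2 4 / 4 2 6 5 1 3 / 6 1 3 2 4 5

Cell (r2,c6): row 2 has {2,3,4}; column 6 has {3,5,6} → 1.
Cell (r3,c6): row 3 has {4,6}; column 6 has {1,3,5,6} → 2.
Cell (r4,c6): row 4 has {2,6}; column 6 has {1,2,3,5,6} → 4.
Cell (r5,c4): row 5 has {3}; column 4 has {1,2,4,6} → 5.
Cell (r2,c1): row 2 has {1,2,3,4}; column 1 has {2,6} → 5.
Cell (r2,c2): row 2 has {1,2,3,4,5}; column 2 has {4} → 6.
Cell (r3,c4): row 3 has {2,4,6}; column 4 has {1,2,4,5,6} → 3.
Cell (r3,c1): row 3 has {2,3,4,6}; column 1 has {2,5,6} → 1.
Cell (r3,c3): row 3 has {1,2,3,4,6}; column 3 has {2} → 5.
Cell (r4,c1): row 4 has {2,4,6}; column 1 has {1,2,5,6} → 3.
Cell (r4,c3): row 4 has {2,3,4,6}; column 3 has {2,5} → 1.
Cell (r5,c1): row 5 has {3,5}; column 1 has {1,2,3,5,6} → 4.
Cell (r5,c3): row 5 has {3,4,5}; column 3 has {1,2,5} → 6.
Cell (r5,c5): row 5 has {3,4,5,6}; column 5 has {2,3,6} → 1.
Cell (r6,c5): row 6 has {2,5,6}; column 5 has {1,2,3,6} → 4.
Cell (r1,c5): row 1 has {1,2,6}; column 5 has {1,2,3,4,6} → 5.
Cell (r4,c2): row 4 has {1,2,3,4,6}; column 2 has {4,6} → 5.
Cell (r5,c2): row 5 has {1,3,4,5,6}; column 2 has {4,5,6} → 2.
Cell (r6,c3): row 6 has {2,4,5,6}; column 3 has {1,2,5,6} → 3.
Cell (r1,c2): row 1 has {1,2,5,6}; column 2 has {2,4,5,6} → 3.
Cell (r1,c3): row 1 has {1,2,3,5,6}; column 3 has {1,2,3,5,6} → 4.
Cell (r6,c2): row 6 has {2,3,4,5,6}; column 2 has {2,3,4,5,6} → 1.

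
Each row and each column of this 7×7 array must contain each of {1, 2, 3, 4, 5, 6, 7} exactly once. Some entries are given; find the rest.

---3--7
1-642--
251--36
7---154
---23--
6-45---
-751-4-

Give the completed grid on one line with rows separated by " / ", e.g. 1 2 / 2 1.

4 6 2 3 5 1 7 / 1 3 6 4 2 7 5 / 2 5 1 7 4 3 6 / 7 2 3 6 1 5 4 / 5 4 7 2 3 6 1 / 6 1 4 5 7 2 3 / 3 7 5 1 6 4 2

(r1,c3): row 1 has {3,7}; column 3 has {1,4,5,6}, so it must be 2.
(r2,c2): row 2 has {1,2,4,6}; column 2 has {5,7}, so it must be 3.
(r2,c6): row 2 has {1,2,3,4,6}; column 6 has {3,4,5}, so it must be 7.
(r2,c7): row 2 has {1,2,3,4,6,7}; column 7 has {4,6,7}, so it must be 5.
(r3,c4): row 3 has {1,2,3,5,6}; column 4 has {1,2,3,4,5}, so it must be 7.
(r3,c5): row 3 has {1,2,3,5,6,7}; column 5 has {1,2,3}, so it must be 4.
(r4,c3): row 4 has {1,4,5,7}; column 3 has {1,2,4,5,6}, so it must be 3.
(r4,c4): row 4 has {1,3,4,5,7}; column 4 has {1,2,3,4,5,7}, so it must be 6.
(r5,c3): row 5 has {2,3}; column 3 has {1,2,3,4,5,6}, so it must be 7.
(r5,c7): row 5 has {2,3,7}; column 7 has {4,5,6,7}, so it must be 1.
(r6,c5): row 6 has {4,5,6}; column 5 has {1,2,3,4}, so it must be 7.
(r7,c1): row 7 has {1,4,5,7}; column 1 has {1,2,6,7}, so it must be 3.
(r7,c5): row 7 has {1,3,4,5,7}; column 5 has {1,2,3,4,7}, so it must be 6.
(r7,c7): row 7 has {1,3,4,5,6,7}; column 7 has {1,4,5,6,7}, so it must be 2.
(r1,c5): row 1 has {2,3,7}; column 5 has {1,2,3,4,6,7}, so it must be 5.
(r4,c2): row 4 has {1,3,4,5,6,7}; column 2 has {3,5,7}, so it must be 2.
(r5,c6): row 5 has {1,2,3,7}; column 6 has {3,4,5,7}, so it must be 6.
(r6,c2): row 6 has {4,5,6,7}; column 2 has {2,3,5,7}, so it must be 1.
(r6,c6): row 6 has {1,4,5,6,7}; column 6 has {3,4,5,6,7}, so it must be 2.
(r6,c7): row 6 has {1,2,4,5,6,7}; column 7 has {1,2,4,5,6,7}, so it must be 3.
(r1,c1): row 1 has {2,3,5,7}; column 1 has {1,2,3,6,7}, so it must be 4.
(r1,c2): row 1 has {2,3,4,5,7}; column 2 has {1,2,3,5,7}, so it must be 6.
(r1,c6): row 1 has {2,3,4,5,6,7}; column 6 has {2,3,4,5,6,7}, so it must be 1.
(r5,c1): row 5 has {1,2,3,6,7}; column 1 has {1,2,3,4,6,7}, so it must be 5.
(r5,c2): row 5 has {1,2,3,5,6,7}; column 2 has {1,2,3,5,6,7}, so it must be 4.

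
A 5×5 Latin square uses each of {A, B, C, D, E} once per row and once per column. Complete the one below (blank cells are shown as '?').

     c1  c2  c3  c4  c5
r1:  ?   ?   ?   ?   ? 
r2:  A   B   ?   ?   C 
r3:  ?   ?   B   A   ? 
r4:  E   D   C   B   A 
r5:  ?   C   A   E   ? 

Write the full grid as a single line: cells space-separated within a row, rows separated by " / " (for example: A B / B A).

B A D C E / A B E D C / C E B A D / E D C B A / D C A E B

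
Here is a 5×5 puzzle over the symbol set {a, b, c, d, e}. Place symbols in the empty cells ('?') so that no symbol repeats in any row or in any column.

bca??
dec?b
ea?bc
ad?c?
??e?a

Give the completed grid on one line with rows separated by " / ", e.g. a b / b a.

row 2 has {b,c,d,e}; column 4 has {b,c} — only a is left for (r2,c4).
row 3 has {a,b,c,e}; column 3 has {a,c,e} — only d is left for (r3,c3).
row 4 has {a,c,d}; column 3 has {a,c,d,e} — only b is left for (r4,c3).
row 4 has {a,b,c,d}; column 5 has {a,b,c} — only e is left for (r4,c5).
row 5 has {a,e}; column 1 has {a,b,d,e} — only c is left for (r5,c1).
row 5 has {a,c,e}; column 2 has {a,c,d,e} — only b is left for (r5,c2).
row 5 has {a,b,c,e}; column 4 has {a,b,c} — only d is left for (r5,c4).
row 1 has {a,b,c}; column 4 has {a,b,c,d} — only e is left for (r1,c4).
row 1 has {a,b,c,e}; column 5 has {a,b,c,e} — only d is left for (r1,c5).

b c a e d / d e c a b / e a d b c / a d b c e / c b e d a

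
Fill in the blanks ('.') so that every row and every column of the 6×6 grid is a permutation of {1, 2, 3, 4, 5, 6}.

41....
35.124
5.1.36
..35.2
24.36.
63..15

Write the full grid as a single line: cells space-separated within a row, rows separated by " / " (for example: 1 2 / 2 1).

(r1,c5) = 5
(r1,c6) = 3
(r2,c3) = 6
(r3,c2) = 2
(r3,c4) = 4
(r4,c1) = 1
(r4,c2) = 6
(r4,c5) = 4
(r5,c3) = 5
(r5,c6) = 1
(r6,c4) = 2
(r1,c3) = 2
(r1,c4) = 6
(r6,c3) = 4

4 1 2 6 5 3 / 3 5 6 1 2 4 / 5 2 1 4 3 6 / 1 6 3 5 4 2 / 2 4 5 3 6 1 / 6 3 4 2 1 5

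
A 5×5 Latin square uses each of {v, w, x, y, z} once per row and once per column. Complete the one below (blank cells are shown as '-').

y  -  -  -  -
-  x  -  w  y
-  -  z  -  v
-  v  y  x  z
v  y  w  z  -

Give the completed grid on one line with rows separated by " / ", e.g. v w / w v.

y z x v w / z x v w y / x w z y v / w v y x z / v y w z x

row 1 has {y}; column 4 has {w,x,z} — only v is left for (r1,c4).
row 2 has {w,x,y}; column 1 has {v,y} — only z is left for (r2,c1).
row 2 has {w,x,y,z}; column 3 has {w,y,z} — only v is left for (r2,c3).
row 3 has {v,z}; column 2 has {v,x,y} — only w is left for (r3,c2).
row 3 has {v,w,z}; column 4 has {v,w,x,z} — only y is left for (r3,c4).
row 4 has {v,x,y,z}; column 1 has {v,y,z} — only w is left for (r4,c1).
row 5 has {v,w,y,z}; column 5 has {v,y,z} — only x is left for (r5,c5).
row 1 has {v,y}; column 2 has {v,w,x,y} — only z is left for (r1,c2).
row 1 has {v,y,z}; column 3 has {v,w,y,z} — only x is left for (r1,c3).
row 1 has {v,x,y,z}; column 5 has {v,x,y,z} — only w is left for (r1,c5).
row 3 has {v,w,y,z}; column 1 has {v,w,y,z} — only x is left for (r3,c1).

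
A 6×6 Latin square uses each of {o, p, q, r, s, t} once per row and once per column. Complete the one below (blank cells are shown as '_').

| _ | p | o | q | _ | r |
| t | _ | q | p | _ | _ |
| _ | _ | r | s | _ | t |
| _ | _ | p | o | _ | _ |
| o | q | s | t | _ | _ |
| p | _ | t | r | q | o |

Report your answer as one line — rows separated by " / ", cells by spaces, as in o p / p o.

(r1,c1) = s
(r1,c5) = t
(r2,c6) = s
(r3,c1) = q
(r3,c2) = o
(r3,c5) = p
(r4,c1) = r
(r4,c5) = s
(r4,c6) = q
(r5,c5) = r
(r5,c6) = p
(r6,c2) = s
(r2,c2) = r
(r2,c5) = o
(r4,c2) = t

s p o q t r / t r q p o s / q o r s p t / r t p o s q / o q s t r p / p s t r q o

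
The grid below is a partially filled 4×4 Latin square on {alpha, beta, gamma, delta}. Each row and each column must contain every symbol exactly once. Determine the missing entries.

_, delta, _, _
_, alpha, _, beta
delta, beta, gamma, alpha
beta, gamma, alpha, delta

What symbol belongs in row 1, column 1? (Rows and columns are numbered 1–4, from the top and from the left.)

alpha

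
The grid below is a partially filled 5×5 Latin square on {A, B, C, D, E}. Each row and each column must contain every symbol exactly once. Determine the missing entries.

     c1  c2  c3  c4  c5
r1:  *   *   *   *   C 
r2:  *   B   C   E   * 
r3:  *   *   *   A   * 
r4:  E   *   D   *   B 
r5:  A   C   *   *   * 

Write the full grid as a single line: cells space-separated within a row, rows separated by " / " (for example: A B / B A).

B E A D C / D B C E A / C D B A E / E A D C B / A C E B D

At row 2, column 1: row 2 has {B,C,E}; column 1 has {A,E}; that leaves D.
At row 2, column 5: row 2 has {B,C,D,E}; column 5 has {B,C}; that leaves A.
At row 4, column 2: row 4 has {B,D,E}; column 2 has {B,C}; that leaves A.
At row 4, column 4: row 4 has {A,B,D,E}; column 4 has {A,E}; that leaves C.
At row 1, column 1: row 1 has {C}; column 1 has {A,D,E}; that leaves B.
At row 1, column 4: row 1 has {B,C}; column 4 has {A,C,E}; that leaves D.
At row 3, column 1: row 3 has {A}; column 1 has {A,B,D,E}; that leaves C.
At row 5, column 4: row 5 has {A,C}; column 4 has {A,C,D,E}; that leaves B.
At row 1, column 2: row 1 has {B,C,D}; column 2 has {A,B,C}; that leaves E.
At row 1, column 3: row 1 has {B,C,D,E}; column 3 has {C,D}; that leaves A.
At row 3, column 2: row 3 has {A,C}; column 2 has {A,B,C,E}; that leaves D.
At row 3, column 5: row 3 has {A,C,D}; column 5 has {A,B,C}; that leaves E.
At row 5, column 3: row 5 has {A,B,C}; column 3 has {A,C,D}; that leaves E.
At row 5, column 5: row 5 has {A,B,C,E}; column 5 has {A,B,C,E}; that leaves D.
At row 3, column 3: row 3 has {A,C,D,E}; column 3 has {A,C,D,E}; that leaves B.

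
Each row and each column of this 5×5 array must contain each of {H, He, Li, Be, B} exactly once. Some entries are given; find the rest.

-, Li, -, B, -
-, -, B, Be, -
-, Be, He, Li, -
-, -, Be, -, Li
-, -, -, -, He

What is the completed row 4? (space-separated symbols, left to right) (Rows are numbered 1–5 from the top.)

B H Be He Li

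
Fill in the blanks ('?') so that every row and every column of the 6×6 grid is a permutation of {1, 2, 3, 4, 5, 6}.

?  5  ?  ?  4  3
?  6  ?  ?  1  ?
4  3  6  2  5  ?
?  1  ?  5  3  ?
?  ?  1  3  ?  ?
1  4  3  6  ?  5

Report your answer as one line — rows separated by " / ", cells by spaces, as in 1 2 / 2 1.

(r1,c3) = 2
(r1,c4) = 1
(r2,c4) = 4
(r2,c6) = 2
(r3,c6) = 1
(r4,c3) = 4
(r4,c6) = 6
(r5,c2) = 2
(r5,c5) = 6
(r5,c6) = 4
(r6,c5) = 2
(r1,c1) = 6
(r2,c3) = 5
(r4,c1) = 2
(r5,c1) = 5
(r2,c1) = 3

6 5 2 1 4 3 / 3 6 5 4 1 2 / 4 3 6 2 5 1 / 2 1 4 5 3 6 / 5 2 1 3 6 4 / 1 4 3 6 2 5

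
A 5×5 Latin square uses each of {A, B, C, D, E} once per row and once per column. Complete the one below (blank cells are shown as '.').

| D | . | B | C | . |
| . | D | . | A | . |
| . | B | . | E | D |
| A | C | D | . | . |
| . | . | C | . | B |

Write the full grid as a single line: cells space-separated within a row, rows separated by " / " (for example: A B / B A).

D E B C A / B D E A C / C B A E D / A C D B E / E A C D B

(r2,c3) = E
(r2,c5) = C
(r3,c1) = C
(r3,c3) = A
(r4,c4) = B
(r4,c5) = E
(r5,c1) = E
(r5,c2) = A
(r5,c4) = D
(r1,c2) = E
(r1,c5) = A
(r2,c1) = B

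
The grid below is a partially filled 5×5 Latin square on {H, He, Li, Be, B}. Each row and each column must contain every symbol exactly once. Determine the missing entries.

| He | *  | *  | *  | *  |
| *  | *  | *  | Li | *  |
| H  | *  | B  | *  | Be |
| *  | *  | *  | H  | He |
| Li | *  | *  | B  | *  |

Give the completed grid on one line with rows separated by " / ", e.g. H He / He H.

He B H Be Li / Be H He Li B / H Li B He Be / B Be Li H He / Li He Be B H

row 1 has {He}; column 4 has {H,Li,B} — only Be is left for (r1,c4).
row 3 has {H,Be,B}; column 4 has {H,Li,Be,B} — only He is left for (r3,c4).
row 5 has {Li,B}; column 5 has {He,Be} — only H is left for (r5,c5).
row 2 has {Li}; column 5 has {H,He,Be} — only B is left for (r2,c5).
row 3 has {H,He,Be,B}; column 2 is empty so far — only Li is left for (r3,c2).
row 1 has {He,Be}; column 5 has {H,He,Be,B} — only Li is left for (r1,c5).
row 2 has {Li,B}; column 1 has {H,He,Li} — only Be is left for (r2,c1).
row 4 has {H,He}; column 1 has {H,He,Li,Be} — only B is left for (r4,c1).
row 4 has {H,He,B}; column 2 has {Li} — only Be is left for (r4,c2).
row 4 has {H,He,Be,B}; column 3 has {B} — only Li is left for (r4,c3).
row 5 has {H,Li,B}; column 2 has {Li,Be} — only He is left for (r5,c2).
row 5 has {H,He,Li,B}; column 3 has {Li,B} — only Be is left for (r5,c3).
row 1 has {He,Li,Be}; column 3 has {Li,Be,B} — only H is left for (r1,c3).
row 2 has {Li,Be,B}; column 2 has {He,Li,Be} — only H is left for (r2,c2).
row 2 has {H,Li,Be,B}; column 3 has {H,Li,Be,B} — only He is left for (r2,c3).
row 1 has {H,He,Li,Be}; column 2 has {H,He,Li,Be} — only B is left for (r1,c2).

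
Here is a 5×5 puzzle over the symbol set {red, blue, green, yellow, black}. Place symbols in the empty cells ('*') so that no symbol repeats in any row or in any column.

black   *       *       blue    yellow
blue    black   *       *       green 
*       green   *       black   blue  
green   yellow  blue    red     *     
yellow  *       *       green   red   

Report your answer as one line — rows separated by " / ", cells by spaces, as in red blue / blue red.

(r1,c2) = red
(r1,c3) = green
(r2,c4) = yellow
(r3,c1) = red
(r3,c3) = yellow
(r4,c5) = black
(r5,c2) = blue
(r5,c3) = black
(r2,c3) = red

black red green blue yellow / blue black red yellow green / red green yellow black blue / green yellow blue red black / yellow blue black green red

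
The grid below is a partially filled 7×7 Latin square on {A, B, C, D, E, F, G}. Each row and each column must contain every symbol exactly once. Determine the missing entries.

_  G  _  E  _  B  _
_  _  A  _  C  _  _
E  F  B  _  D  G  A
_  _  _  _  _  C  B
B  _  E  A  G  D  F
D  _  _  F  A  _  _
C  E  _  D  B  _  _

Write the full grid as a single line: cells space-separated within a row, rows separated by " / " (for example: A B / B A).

(r1,c5) = F
(r3,c4) = C
(r4,c4) = G
(r4,c5) = E
(r5,c2) = C
(r6,c2) = B
(r6,c6) = E
(r7,c7) = G
(r1,c1) = A
(r2,c2) = D
(r2,c4) = B
(r2,c6) = F
(r2,c7) = E
(r4,c1) = F
(r4,c2) = A
(r4,c3) = D
(r6,c7) = C
(r7,c3) = F
(r7,c6) = A
(r1,c3) = C
(r1,c7) = D
(r2,c1) = G
(r6,c3) = G

A G C E F B D / G D A B C F E / E F B C D G A / F A D G E C B / B C E A G D F / D B G F A E C / C E F D B A G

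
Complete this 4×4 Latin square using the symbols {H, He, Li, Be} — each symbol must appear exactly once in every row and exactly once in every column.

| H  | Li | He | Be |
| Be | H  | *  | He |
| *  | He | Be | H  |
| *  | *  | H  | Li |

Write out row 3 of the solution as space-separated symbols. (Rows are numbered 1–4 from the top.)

(r2,c3) = Li
(r3,c1) = Li

Li He Be H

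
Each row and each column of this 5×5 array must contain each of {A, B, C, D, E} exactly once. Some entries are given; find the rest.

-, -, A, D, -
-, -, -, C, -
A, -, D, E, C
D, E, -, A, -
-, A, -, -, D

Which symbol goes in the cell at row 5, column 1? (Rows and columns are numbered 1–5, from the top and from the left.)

C

(r3,c2) = B
(r4,c5) = B
(r5,c4) = B
(r1,c2) = C
(r1,c5) = E
(r2,c2) = D
(r2,c5) = A
(r4,c3) = C
(r5,c3) = E
(r1,c1) = B
(r2,c1) = E
(r2,c3) = B
(r5,c1) = C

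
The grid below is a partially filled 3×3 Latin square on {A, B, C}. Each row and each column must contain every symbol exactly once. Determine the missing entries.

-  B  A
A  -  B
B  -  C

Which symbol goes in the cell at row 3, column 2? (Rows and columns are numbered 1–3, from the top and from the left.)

A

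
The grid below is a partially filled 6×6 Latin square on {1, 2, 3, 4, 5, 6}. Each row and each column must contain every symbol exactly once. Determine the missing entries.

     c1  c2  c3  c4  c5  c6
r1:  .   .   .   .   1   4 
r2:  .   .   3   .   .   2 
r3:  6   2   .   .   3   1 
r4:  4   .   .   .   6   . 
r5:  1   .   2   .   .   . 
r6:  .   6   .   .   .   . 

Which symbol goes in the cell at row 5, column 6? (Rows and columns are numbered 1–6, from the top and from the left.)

6

(r2,c1) = 5
(r2,c5) = 4
(r5,c5) = 5
(r6,c5) = 2
(r2,c2) = 1
(r2,c4) = 6
(r6,c1) = 3
(r6,c6) = 5
(r1,c1) = 2
(r4,c6) = 3
(r5,c6) = 6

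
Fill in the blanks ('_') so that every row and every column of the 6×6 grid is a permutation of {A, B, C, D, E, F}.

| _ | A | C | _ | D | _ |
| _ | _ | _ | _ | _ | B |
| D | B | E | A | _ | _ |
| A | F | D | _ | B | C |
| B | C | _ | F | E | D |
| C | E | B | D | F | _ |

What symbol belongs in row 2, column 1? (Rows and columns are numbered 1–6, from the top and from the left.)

E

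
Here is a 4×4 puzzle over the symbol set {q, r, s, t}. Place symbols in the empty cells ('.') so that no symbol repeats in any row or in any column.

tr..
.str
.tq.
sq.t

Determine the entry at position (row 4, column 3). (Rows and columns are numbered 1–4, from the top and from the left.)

Cell (r1,c3): row 1 has {r,t}; column 3 has {q,t} → s.
Cell (r1,c4): row 1 has {r,s,t}; column 4 has {r,t} → q.
Cell (r2,c1): row 2 has {r,s,t}; column 1 has {s,t} → q.
Cell (r3,c1): row 3 has {q,t}; column 1 has {q,s,t} → r.
Cell (r3,c4): row 3 has {q,r,t}; column 4 has {q,r,t} → s.
Cell (r4,c3): row 4 has {q,s,t}; column 3 has {q,s,t} → r.

r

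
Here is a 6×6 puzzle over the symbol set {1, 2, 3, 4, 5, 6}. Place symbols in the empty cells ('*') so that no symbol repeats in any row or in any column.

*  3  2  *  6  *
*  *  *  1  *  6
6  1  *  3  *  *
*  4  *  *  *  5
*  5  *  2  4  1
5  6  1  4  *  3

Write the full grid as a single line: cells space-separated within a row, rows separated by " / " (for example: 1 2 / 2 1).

1 3 2 5 6 4 / 4 2 5 1 3 6 / 6 1 4 3 5 2 / 2 4 3 6 1 5 / 3 5 6 2 4 1 / 5 6 1 4 2 3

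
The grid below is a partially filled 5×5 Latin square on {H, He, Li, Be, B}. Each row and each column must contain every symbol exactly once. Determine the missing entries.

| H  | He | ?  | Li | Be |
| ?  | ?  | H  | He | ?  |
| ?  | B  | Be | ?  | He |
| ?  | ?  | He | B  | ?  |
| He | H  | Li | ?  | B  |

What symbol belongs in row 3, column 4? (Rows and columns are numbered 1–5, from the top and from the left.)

H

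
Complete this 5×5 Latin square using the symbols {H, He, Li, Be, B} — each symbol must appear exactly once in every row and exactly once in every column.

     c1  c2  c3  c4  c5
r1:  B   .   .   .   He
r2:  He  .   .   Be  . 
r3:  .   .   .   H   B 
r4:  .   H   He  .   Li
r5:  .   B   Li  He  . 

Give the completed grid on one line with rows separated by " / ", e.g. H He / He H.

B Be H Li He / He Li B Be H / Li He Be H B / Be H He B Li / H B Li He Be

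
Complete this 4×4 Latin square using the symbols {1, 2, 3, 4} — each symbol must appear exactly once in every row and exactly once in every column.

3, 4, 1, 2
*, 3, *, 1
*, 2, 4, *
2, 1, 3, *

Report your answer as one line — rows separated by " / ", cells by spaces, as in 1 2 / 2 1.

(r2,c1) = 4
(r2,c3) = 2
(r3,c1) = 1
(r3,c4) = 3
(r4,c4) = 4

3 4 1 2 / 4 3 2 1 / 1 2 4 3 / 2 1 3 4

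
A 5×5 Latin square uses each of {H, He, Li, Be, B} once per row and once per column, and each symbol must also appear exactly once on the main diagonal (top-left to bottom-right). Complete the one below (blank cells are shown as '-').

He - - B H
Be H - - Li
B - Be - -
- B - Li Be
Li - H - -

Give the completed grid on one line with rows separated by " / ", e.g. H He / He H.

(r1,c3): row 1 has {H,He,B}; column 3 has {H,Be}, so it must be Li.
(r2,c4): row 2 has {H,Li,Be}; column 4 has {Li,B}, so it must be He.
(r3,c4): row 3 has {Be,B}; column 4 has {He,Li,B}, so it must be H.
(r3,c5): row 3 has {H,Be,B}; column 5 has {H,Li,Be}, so it must be He.
(r4,c1): row 4 has {Li,Be,B}; column 1 has {He,Li,Be,B}, so it must be H.
(r4,c3): row 4 has {H,Li,Be,B}; column 3 has {H,Li,Be}, so it must be He.
(r5,c4): row 5 has {H,Li}; column 4 has {H,He,Li,B}, so it must be Be.
(r5,c5): row 5 has {H,Li,Be}; column 5 has {H,He,Li,Be}; the diagonal has {H,He,Li,Be}, so it must be B.
(r1,c2): row 1 has {H,He,Li,B}; column 2 has {H,B}, so it must be Be.
(r2,c3): row 2 has {H,He,Li,Be}; column 3 has {H,He,Li,Be}, so it must be B.
(r3,c2): row 3 has {H,He,Be,B}; column 2 has {H,Be,B}, so it must be Li.
(r5,c2): row 5 has {H,Li,Be,B}; column 2 has {H,Li,Be,B}, so it must be He.

He Be Li B H / Be H B He Li / B Li Be H He / H B He Li Be / Li He H Be B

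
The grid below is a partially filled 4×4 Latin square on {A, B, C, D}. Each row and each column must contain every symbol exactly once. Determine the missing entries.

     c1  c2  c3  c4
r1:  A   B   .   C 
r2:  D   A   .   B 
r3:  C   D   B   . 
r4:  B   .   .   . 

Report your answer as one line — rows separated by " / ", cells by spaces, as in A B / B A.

A B D C / D A C B / C D B A / B C A D

(r1,c3) = D
(r2,c3) = C
(r3,c4) = A
(r4,c2) = C
(r4,c3) = A
(r4,c4) = D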